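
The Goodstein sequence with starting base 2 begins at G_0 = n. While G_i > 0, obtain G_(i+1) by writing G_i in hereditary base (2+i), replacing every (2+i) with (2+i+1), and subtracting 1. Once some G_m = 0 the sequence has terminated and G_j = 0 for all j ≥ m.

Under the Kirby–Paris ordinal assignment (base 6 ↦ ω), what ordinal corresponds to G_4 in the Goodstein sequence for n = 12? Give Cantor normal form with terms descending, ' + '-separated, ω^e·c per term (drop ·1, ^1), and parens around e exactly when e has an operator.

ω^(ω + 1) + ω^2·2 + ω + 5

G_0 = 12. HB_2(12) = 2^(2 + 1) + 2^2. Bump = 108. G_1 = 107.
G_1 = 107. HB_3(107) = 3^(3 + 1) + 2·3^2 + 2·3 + 2. Bump = 1066. G_2 = 1065.
G_2 = 1065. HB_4(1065) = 4^(4 + 1) + 2·4^2 + 2·4 + 1. Bump = 15686. G_3 = 15685.
G_3 = 15685. HB_5(15685) = 5^(5 + 1) + 2·5^2 + 2·5. Bump = 280020. G_4 = 280019.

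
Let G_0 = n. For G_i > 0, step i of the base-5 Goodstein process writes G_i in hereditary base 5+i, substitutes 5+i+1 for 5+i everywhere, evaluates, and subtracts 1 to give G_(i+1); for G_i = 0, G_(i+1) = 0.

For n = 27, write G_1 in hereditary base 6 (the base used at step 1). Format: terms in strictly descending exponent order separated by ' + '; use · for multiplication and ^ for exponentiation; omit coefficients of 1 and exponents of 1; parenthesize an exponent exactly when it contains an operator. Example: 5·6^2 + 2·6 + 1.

i=0: 27 = 5^2 + 2 (b=5); 5→6: 6^2 + 2 = 38; 38−1 = 37
i=1: 37 = 6^2 + 1 (b=6); 6→7: 7^2 + 1 = 50; 50−1 = 49

6^2 + 1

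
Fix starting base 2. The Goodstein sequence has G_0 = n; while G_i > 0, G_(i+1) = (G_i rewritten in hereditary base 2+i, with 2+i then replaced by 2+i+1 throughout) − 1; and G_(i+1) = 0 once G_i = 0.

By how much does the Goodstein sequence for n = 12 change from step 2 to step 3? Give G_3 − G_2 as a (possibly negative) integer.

14620

(0) 12|_2 = 2^(2 + 1) + 2^2 ↦ 3^(3 + 1) + 3^3|_3 = 108 ⇒ 107
(1) 107|_3 = 3^(3 + 1) + 2·3^2 + 2·3 + 2 ↦ 4^(4 + 1) + 2·4^2 + 2·4 + 2|_4 = 1066 ⇒ 1065
(2) 1065|_4 = 4^(4 + 1) + 2·4^2 + 2·4 + 1 ↦ 5^(5 + 1) + 2·5^2 + 2·5 + 1|_5 = 15686 ⇒ 15685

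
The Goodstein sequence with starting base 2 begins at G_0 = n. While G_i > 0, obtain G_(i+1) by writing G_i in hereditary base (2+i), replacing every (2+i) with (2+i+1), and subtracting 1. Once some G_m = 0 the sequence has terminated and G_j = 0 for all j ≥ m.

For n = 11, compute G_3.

11 —HB2→ 2^(2 + 1) + 2 + 1 —bump→ 3^(3 + 1) + 3 + 1 = 85 —(−1)→ 84
84 —HB3→ 3^(3 + 1) + 3 —bump→ 4^(4 + 1) + 4 = 1028 —(−1)→ 1027
1027 —HB4→ 4^(4 + 1) + 3 —bump→ 5^(5 + 1) + 3 = 15628 —(−1)→ 15627
15627 —HB5→ 5^(5 + 1) + 2 —bump→ 6^(6 + 1) + 2 = 279938 —(−1)→ 279937

15627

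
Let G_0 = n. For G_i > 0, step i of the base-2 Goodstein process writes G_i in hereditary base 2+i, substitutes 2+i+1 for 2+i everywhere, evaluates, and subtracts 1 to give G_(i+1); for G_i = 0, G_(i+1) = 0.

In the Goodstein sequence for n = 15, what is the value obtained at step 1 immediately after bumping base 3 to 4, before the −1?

1284

G_0=15  [base 2] 2^(2 + 1) + 2^2 + 2 + 1  →[2↦3]→  3^(3 + 1) + 3^3 + 3 + 1 = 112  −1 ⇒ G_1=111
G_1=111  [base 3] 3^(3 + 1) + 3^3 + 3  →[3↦4]→  4^(4 + 1) + 4^4 + 4 = 1284  −1 ⇒ G_2=1283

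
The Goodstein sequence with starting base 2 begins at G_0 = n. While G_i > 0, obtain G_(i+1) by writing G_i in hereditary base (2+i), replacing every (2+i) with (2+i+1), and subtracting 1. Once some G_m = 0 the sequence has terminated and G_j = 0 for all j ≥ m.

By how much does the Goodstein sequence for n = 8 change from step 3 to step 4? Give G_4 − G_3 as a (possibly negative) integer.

[0] 8 ≡ 2^(2 + 1) (base 2). Lift 3: 81. −1: 80.
[1] 80 ≡ 2·3^3 + 2·3^2 + 2·3 + 2 (base 3). Lift 4: 554. −1: 553.
[2] 553 ≡ 2·4^4 + 2·4^2 + 2·4 + 1 (base 4). Lift 5: 6311. −1: 6310.
[3] 6310 ≡ 2·5^5 + 2·5^2 + 2·5 (base 5). Lift 6: 93396. −1: 93395.

87085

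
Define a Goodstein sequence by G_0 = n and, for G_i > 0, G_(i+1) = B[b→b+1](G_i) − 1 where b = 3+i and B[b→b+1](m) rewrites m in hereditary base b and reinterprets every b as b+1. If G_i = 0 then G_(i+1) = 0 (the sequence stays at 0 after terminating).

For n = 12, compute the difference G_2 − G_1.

(0) 12|_3 = 3^2 + 3 ↦ 4^2 + 4|_4 = 20 ⇒ 19
(1) 19|_4 = 4^2 + 3 ↦ 5^2 + 3|_5 = 28 ⇒ 27

8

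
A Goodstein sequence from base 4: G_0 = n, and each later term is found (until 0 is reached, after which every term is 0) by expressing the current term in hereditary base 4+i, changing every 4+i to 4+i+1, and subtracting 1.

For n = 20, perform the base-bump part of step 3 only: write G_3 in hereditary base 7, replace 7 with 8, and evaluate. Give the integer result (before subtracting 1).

G_0=20  [base 4] 4^2 + 4  →[4↦5]→  5^2 + 5 = 30  −1 ⇒ G_1=29
G_1=29  [base 5] 5^2 + 4  →[5↦6]→  6^2 + 4 = 40  −1 ⇒ G_2=39
G_2=39  [base 6] 6^2 + 3  →[6↦7]→  7^2 + 3 = 52  −1 ⇒ G_3=51

66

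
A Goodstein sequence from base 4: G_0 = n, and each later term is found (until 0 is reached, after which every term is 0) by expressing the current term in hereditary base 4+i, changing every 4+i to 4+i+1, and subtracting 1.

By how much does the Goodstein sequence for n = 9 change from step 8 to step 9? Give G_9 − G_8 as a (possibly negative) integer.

[0] 9 ≡ 2·4 + 1 (base 4). Lift 5: 11. −1: 10.
[1] 10 ≡ 2·5 (base 5). Lift 6: 12. −1: 11.
[2] 11 ≡ 6 + 5 (base 6). Lift 7: 12. −1: 11.
[3] 11 ≡ 7 + 4 (base 7). Lift 8: 12. −1: 11.
[4] 11 ≡ 8 + 3 (base 8). Lift 9: 12. −1: 11.
[5] 11 ≡ 9 + 2 (base 9). Lift 10: 12. −1: 11.
[6] 11 ≡ 10 + 1 (base 10). Lift 11: 12. −1: 11.
[7] 11 ≡ 11 (base 11). Lift 12: 12. −1: 11.
[8] 11 ≡ 11 (base 12). Lift 13: 11. −1: 10.

-1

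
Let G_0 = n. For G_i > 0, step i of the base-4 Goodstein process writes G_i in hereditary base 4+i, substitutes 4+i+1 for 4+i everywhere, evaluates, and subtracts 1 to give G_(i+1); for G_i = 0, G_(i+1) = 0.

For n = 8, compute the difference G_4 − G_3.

0

8 —HB4→ 2·4 —bump→ 2·5 = 10 —(−1)→ 9
9 —HB5→ 5 + 4 —bump→ 6 + 4 = 10 —(−1)→ 9
9 —HB6→ 6 + 3 —bump→ 7 + 3 = 10 —(−1)→ 9
9 —HB7→ 7 + 2 —bump→ 8 + 2 = 10 —(−1)→ 9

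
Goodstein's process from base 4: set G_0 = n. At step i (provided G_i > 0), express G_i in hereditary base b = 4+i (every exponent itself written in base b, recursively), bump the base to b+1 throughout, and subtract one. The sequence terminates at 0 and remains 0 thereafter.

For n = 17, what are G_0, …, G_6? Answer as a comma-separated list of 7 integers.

17, 25, 35, 39, 43, 47, 51

G_0 = 17. HB_4(17) = 4^2 + 1. Bump = 26. G_1 = 25.
G_1 = 25. HB_5(25) = 5^2. Bump = 36. G_2 = 35.
G_2 = 35. HB_6(35) = 5·6 + 5. Bump = 40. G_3 = 39.
G_3 = 39. HB_7(39) = 5·7 + 4. Bump = 44. G_4 = 43.
G_4 = 43. HB_8(43) = 5·8 + 3. Bump = 48. G_5 = 47.
G_5 = 47. HB_9(47) = 5·9 + 2. Bump = 52. G_6 = 51.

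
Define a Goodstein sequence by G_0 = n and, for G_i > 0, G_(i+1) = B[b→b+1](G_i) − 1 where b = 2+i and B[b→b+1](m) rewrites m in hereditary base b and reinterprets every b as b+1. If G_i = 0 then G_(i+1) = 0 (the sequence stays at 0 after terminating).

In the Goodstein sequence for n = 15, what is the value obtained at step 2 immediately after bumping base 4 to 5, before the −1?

18753

[0] 15 ≡ 2^(2 + 1) + 2^2 + 2 + 1 (base 2). Lift 3: 112. −1: 111.
[1] 111 ≡ 3^(3 + 1) + 3^3 + 3 (base 3). Lift 4: 1284. −1: 1283.
[2] 1283 ≡ 4^(4 + 1) + 4^4 + 3 (base 4). Lift 5: 18753. −1: 18752.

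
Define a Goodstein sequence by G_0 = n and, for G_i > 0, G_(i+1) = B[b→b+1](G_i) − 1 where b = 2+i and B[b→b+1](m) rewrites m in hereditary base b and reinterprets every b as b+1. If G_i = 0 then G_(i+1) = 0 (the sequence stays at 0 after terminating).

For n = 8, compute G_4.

G_0 = 8. HB_2(8) = 2^(2 + 1). Bump = 81. G_1 = 80.
G_1 = 80. HB_3(80) = 2·3^3 + 2·3^2 + 2·3 + 2. Bump = 554. G_2 = 553.
G_2 = 553. HB_4(553) = 2·4^4 + 2·4^2 + 2·4 + 1. Bump = 6311. G_3 = 6310.
G_3 = 6310. HB_5(6310) = 2·5^5 + 2·5^2 + 2·5. Bump = 93396. G_4 = 93395.
G_4 = 93395. HB_6(93395) = 2·6^6 + 2·6^2 + 6 + 5. Bump = 1647196. G_5 = 1647195.

93395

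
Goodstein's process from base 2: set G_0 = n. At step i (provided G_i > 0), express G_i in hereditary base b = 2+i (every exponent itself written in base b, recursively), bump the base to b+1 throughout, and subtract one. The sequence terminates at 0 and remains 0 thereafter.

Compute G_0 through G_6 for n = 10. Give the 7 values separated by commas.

G_0=10  [base 2] 2^(2 + 1) + 2  →[2↦3]→  3^(3 + 1) + 3 = 84  −1 ⇒ G_1=83
G_1=83  [base 3] 3^(3 + 1) + 2  →[3↦4]→  4^(4 + 1) + 2 = 1026  −1 ⇒ G_2=1025
G_2=1025  [base 4] 4^(4 + 1) + 1  →[4↦5]→  5^(5 + 1) + 1 = 15626  −1 ⇒ G_3=15625
G_3=15625  [base 5] 5^(5 + 1)  →[5↦6]→  6^(6 + 1) = 279936  −1 ⇒ G_4=279935
G_4=279935  [base 6] 5·6^6 + 5·6^5 + 5·6^4 + 5·6^3 + 5·6^2 + 5·6 + 5  →[6↦7]→  5·7^7 + 5·7^5 + 5·7^4 + 5·7^3 + 5·7^2 + 5·7 + 5 = 4215755  −1 ⇒ G_5=4215754
G_5=4215754  [base 7] 5·7^7 + 5·7^5 + 5·7^4 + 5·7^3 + 5·7^2 + 5·7 + 4  →[7↦8]→  5·8^8 + 5·8^5 + 5·8^4 + 5·8^3 + 5·8^2 + 5·8 + 4 = 84073324  −1 ⇒ G_6=84073323

10, 83, 1025, 15625, 279935, 4215754, 84073323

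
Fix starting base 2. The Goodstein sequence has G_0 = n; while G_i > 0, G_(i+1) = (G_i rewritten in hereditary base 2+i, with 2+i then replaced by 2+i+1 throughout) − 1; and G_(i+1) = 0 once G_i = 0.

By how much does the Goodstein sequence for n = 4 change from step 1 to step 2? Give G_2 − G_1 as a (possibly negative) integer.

[0] 4 ≡ 2^2 (base 2). Lift 3: 27. −1: 26.
[1] 26 ≡ 2·3^2 + 2·3 + 2 (base 3). Lift 4: 42. −1: 41.

15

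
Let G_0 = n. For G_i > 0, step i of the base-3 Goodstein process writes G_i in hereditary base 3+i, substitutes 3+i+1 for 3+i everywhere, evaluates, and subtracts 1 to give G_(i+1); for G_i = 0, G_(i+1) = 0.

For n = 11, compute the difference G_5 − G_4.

4

step 0: 11 = 3^2 + 2; sub 4 for 3: 4^2 + 2; = 18; G_1 = 18−1 = 17
step 1: 17 = 4^2 + 1; sub 5 for 4: 5^2 + 1; = 26; G_2 = 26−1 = 25
step 2: 25 = 5^2; sub 6 for 5: 6^2; = 36; G_3 = 36−1 = 35
step 3: 35 = 5·6 + 5; sub 7 for 6: 5·7 + 5; = 40; G_4 = 40−1 = 39
step 4: 39 = 5·7 + 4; sub 8 for 7: 5·8 + 4; = 44; G_5 = 44−1 = 43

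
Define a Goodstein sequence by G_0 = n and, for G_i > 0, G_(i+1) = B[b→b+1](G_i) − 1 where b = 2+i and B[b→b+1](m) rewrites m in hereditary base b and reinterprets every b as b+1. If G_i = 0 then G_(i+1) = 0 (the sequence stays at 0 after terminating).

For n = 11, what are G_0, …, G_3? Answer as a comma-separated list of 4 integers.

(0) 11|_2 = 2^(2 + 1) + 2 + 1 ↦ 3^(3 + 1) + 3 + 1|_3 = 85 ⇒ 84
(1) 84|_3 = 3^(3 + 1) + 3 ↦ 4^(4 + 1) + 4|_4 = 1028 ⇒ 1027
(2) 1027|_4 = 4^(4 + 1) + 3 ↦ 5^(5 + 1) + 3|_5 = 15628 ⇒ 15627

11, 84, 1027, 15627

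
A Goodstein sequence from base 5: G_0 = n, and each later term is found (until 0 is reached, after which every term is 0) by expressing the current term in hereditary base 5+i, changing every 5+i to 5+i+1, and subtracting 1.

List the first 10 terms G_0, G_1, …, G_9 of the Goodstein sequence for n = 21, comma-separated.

base 5: 21 = 4·5 + 1; at 6: 4·6 + 1 = 25; next = 24
base 6: 24 = 4·6; at 7: 4·7 = 28; next = 27
base 7: 27 = 3·7 + 6; at 8: 3·8 + 6 = 30; next = 29
base 8: 29 = 3·8 + 5; at 9: 3·9 + 5 = 32; next = 31
base 9: 31 = 3·9 + 4; at 10: 3·10 + 4 = 34; next = 33
base 10: 33 = 3·10 + 3; at 11: 3·11 + 3 = 36; next = 35
base 11: 35 = 3·11 + 2; at 12: 3·12 + 2 = 38; next = 37
base 12: 37 = 3·12 + 1; at 13: 3·13 + 1 = 40; next = 39
base 13: 39 = 3·13; at 14: 3·14 = 42; next = 41

21, 24, 27, 29, 31, 33, 35, 37, 39, 41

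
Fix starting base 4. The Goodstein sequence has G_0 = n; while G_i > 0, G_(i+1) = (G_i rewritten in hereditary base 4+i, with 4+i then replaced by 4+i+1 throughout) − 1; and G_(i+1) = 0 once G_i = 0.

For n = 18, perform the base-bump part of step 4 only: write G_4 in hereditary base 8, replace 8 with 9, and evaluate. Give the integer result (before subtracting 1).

base 4: 18 = 4^2 + 2; at 5: 5^2 + 2 = 27; next = 26
base 5: 26 = 5^2 + 1; at 6: 6^2 + 1 = 37; next = 36
base 6: 36 = 6^2; at 7: 7^2 = 49; next = 48
base 7: 48 = 6·7 + 6; at 8: 6·8 + 6 = 54; next = 53
base 8: 53 = 6·8 + 5; at 9: 6·9 + 5 = 59; next = 58

59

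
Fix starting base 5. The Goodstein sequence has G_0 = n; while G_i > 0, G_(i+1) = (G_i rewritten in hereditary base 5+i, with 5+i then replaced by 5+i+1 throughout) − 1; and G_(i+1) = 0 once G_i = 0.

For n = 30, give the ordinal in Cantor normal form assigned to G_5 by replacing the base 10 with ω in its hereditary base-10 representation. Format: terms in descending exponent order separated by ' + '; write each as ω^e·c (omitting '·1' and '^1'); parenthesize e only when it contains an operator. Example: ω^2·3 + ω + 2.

ω^2 + 1

G_0 = 30. HB_5(30) = 5^2 + 5. Bump = 42. G_1 = 41.
G_1 = 41. HB_6(41) = 6^2 + 5. Bump = 54. G_2 = 53.
G_2 = 53. HB_7(53) = 7^2 + 4. Bump = 68. G_3 = 67.
G_3 = 67. HB_8(67) = 8^2 + 3. Bump = 84. G_4 = 83.
G_4 = 83. HB_9(83) = 9^2 + 2. Bump = 102. G_5 = 101.
G_5 = 101. HB_10(101) = 10^2 + 1. Bump = 122. G_6 = 121.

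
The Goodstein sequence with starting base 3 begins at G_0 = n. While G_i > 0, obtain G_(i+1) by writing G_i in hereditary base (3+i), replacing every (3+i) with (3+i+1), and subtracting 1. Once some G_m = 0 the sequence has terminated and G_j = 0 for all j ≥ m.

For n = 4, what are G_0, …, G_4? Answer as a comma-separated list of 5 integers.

4, 4, 4, 3, 2

(0) 4|_3 = 3 + 1 ↦ 4 + 1|_4 = 5 ⇒ 4
(1) 4|_4 = 4 ↦ 5|_5 = 5 ⇒ 4
(2) 4|_5 = 4 ↦ 4|_6 = 4 ⇒ 3
(3) 3|_6 = 3 ↦ 3|_7 = 3 ⇒ 2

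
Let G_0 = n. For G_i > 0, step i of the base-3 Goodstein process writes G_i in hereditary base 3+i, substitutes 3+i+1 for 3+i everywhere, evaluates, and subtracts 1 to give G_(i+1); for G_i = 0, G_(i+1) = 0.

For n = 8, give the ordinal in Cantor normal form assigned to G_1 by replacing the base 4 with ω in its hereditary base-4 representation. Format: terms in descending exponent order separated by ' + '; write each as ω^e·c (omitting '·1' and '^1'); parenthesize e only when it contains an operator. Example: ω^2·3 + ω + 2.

ω·2 + 1

(0) 8|_3 = 2·3 + 2 ↦ 2·4 + 2|_4 = 10 ⇒ 9
(1) 9|_4 = 2·4 + 1 ↦ 2·5 + 1|_5 = 11 ⇒ 10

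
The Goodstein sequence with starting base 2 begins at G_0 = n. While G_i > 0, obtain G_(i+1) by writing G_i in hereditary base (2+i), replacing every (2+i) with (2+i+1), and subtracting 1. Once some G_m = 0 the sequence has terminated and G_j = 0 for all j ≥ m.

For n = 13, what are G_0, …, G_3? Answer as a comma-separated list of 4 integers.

13, 108, 1279, 16092

G_0 = 13. HB_2(13) = 2^(2 + 1) + 2^2 + 1. Bump = 109. G_1 = 108.
G_1 = 108. HB_3(108) = 3^(3 + 1) + 3^3. Bump = 1280. G_2 = 1279.
G_2 = 1279. HB_4(1279) = 4^(4 + 1) + 3·4^3 + 3·4^2 + 3·4 + 3. Bump = 16093. G_3 = 16092.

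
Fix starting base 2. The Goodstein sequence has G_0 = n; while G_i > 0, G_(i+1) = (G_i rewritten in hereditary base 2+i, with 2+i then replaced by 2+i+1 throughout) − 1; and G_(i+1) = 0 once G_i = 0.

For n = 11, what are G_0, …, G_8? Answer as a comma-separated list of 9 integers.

11, 84, 1027, 15627, 279937, 5764801, 134217727, 2749609302, 70077777775

step 0: 11 = 2^(2 + 1) + 2 + 1; sub 3 for 2: 3^(3 + 1) + 3 + 1; = 85; G_1 = 85−1 = 84
step 1: 84 = 3^(3 + 1) + 3; sub 4 for 3: 4^(4 + 1) + 4; = 1028; G_2 = 1028−1 = 1027
step 2: 1027 = 4^(4 + 1) + 3; sub 5 for 4: 5^(5 + 1) + 3; = 15628; G_3 = 15628−1 = 15627
step 3: 15627 = 5^(5 + 1) + 2; sub 6 for 5: 6^(6 + 1) + 2; = 279938; G_4 = 279938−1 = 279937
step 4: 279937 = 6^(6 + 1) + 1; sub 7 for 6: 7^(7 + 1) + 1; = 5764802; G_5 = 5764802−1 = 5764801
step 5: 5764801 = 7^(7 + 1); sub 8 for 7: 8^(8 + 1); = 134217728; G_6 = 134217728−1 = 134217727
step 6: 134217727 = 7·8^8 + 7·8^7 + 7·8^6 + 7·8^5 + 7·8^4 + 7·8^3 + 7·8^2 + 7·8 + 7; sub 9 for 8: 7·9^9 + 7·9^7 + 7·9^6 + 7·9^5 + 7·9^4 + 7·9^3 + 7·9^2 + 7·9 + 7; = 2749609303; G_7 = 2749609303−1 = 2749609302
step 7: 2749609302 = 7·9^9 + 7·9^7 + 7·9^6 + 7·9^5 + 7·9^4 + 7·9^3 + 7·9^2 + 7·9 + 6; sub 10 for 9: 7·10^10 + 7·10^7 + 7·10^6 + 7·10^5 + 7·10^4 + 7·10^3 + 7·10^2 + 7·10 + 6; = 70077777776; G_8 = 70077777776−1 = 70077777775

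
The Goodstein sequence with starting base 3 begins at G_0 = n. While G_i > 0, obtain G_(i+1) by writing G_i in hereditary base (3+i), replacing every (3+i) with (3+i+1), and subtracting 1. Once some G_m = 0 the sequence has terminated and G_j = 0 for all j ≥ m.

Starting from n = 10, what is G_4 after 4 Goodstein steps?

30

G_0 = 10. HB_3(10) = 3^2 + 1. Bump = 17. G_1 = 16.
G_1 = 16. HB_4(16) = 4^2. Bump = 25. G_2 = 24.
G_2 = 24. HB_5(24) = 4·5 + 4. Bump = 28. G_3 = 27.
G_3 = 27. HB_6(27) = 4·6 + 3. Bump = 31. G_4 = 30.
G_4 = 30. HB_7(30) = 4·7 + 2. Bump = 34. G_5 = 33.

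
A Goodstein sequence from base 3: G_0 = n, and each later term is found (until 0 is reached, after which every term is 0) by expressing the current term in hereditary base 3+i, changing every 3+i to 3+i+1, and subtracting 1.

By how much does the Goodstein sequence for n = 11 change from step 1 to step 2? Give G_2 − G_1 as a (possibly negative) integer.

8

G_0=11  [base 3] 3^2 + 2  →[3↦4]→  4^2 + 2 = 18  −1 ⇒ G_1=17
G_1=17  [base 4] 4^2 + 1  →[4↦5]→  5^2 + 1 = 26  −1 ⇒ G_2=25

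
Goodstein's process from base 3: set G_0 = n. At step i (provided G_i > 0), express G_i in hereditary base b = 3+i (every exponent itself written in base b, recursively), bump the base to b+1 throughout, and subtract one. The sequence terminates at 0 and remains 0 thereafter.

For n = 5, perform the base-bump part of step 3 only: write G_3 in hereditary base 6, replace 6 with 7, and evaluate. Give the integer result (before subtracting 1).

[0] 5 ≡ 3 + 2 (base 3). Lift 4: 6. −1: 5.
[1] 5 ≡ 4 + 1 (base 4). Lift 5: 6. −1: 5.
[2] 5 ≡ 5 (base 5). Lift 6: 6. −1: 5.
[3] 5 ≡ 5 (base 6). Lift 7: 5. −1: 4.

5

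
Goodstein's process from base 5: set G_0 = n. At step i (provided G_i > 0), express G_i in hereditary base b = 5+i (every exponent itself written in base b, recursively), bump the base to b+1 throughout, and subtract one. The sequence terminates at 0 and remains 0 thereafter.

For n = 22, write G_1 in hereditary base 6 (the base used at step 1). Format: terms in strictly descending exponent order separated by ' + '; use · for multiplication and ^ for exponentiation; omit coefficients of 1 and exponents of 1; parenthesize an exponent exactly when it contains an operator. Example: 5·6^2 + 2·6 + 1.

(0) 22|_5 = 4·5 + 2 ↦ 4·6 + 2|_6 = 26 ⇒ 25
(1) 25|_6 = 4·6 + 1 ↦ 4·7 + 1|_7 = 29 ⇒ 28

4·6 + 1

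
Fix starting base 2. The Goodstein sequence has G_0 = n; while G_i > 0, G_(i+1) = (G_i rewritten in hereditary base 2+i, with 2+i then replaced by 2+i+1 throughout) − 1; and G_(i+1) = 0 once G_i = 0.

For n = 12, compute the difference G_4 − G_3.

(0) 12|_2 = 2^(2 + 1) + 2^2 ↦ 3^(3 + 1) + 3^3|_3 = 108 ⇒ 107
(1) 107|_3 = 3^(3 + 1) + 2·3^2 + 2·3 + 2 ↦ 4^(4 + 1) + 2·4^2 + 2·4 + 2|_4 = 1066 ⇒ 1065
(2) 1065|_4 = 4^(4 + 1) + 2·4^2 + 2·4 + 1 ↦ 5^(5 + 1) + 2·5^2 + 2·5 + 1|_5 = 15686 ⇒ 15685
(3) 15685|_5 = 5^(5 + 1) + 2·5^2 + 2·5 ↦ 6^(6 + 1) + 2·6^2 + 2·6|_6 = 280020 ⇒ 280019

264334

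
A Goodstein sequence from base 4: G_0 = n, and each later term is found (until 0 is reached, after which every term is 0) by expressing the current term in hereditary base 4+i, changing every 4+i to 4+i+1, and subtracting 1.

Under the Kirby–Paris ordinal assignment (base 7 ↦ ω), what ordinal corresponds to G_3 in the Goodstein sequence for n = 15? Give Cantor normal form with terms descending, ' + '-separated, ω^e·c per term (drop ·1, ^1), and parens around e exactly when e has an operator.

ω·3

G_0 = 15. HB_4(15) = 3·4 + 3. Bump = 18. G_1 = 17.
G_1 = 17. HB_5(17) = 3·5 + 2. Bump = 20. G_2 = 19.
G_2 = 19. HB_6(19) = 3·6 + 1. Bump = 22. G_3 = 21.
G_3 = 21. HB_7(21) = 3·7. Bump = 24. G_4 = 23.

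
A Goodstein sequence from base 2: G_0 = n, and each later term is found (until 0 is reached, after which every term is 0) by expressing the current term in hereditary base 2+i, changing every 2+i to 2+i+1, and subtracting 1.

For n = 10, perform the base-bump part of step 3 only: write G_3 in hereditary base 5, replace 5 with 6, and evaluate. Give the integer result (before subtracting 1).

G_0=10  [base 2] 2^(2 + 1) + 2  →[2↦3]→  3^(3 + 1) + 3 = 84  −1 ⇒ G_1=83
G_1=83  [base 3] 3^(3 + 1) + 2  →[3↦4]→  4^(4 + 1) + 2 = 1026  −1 ⇒ G_2=1025
G_2=1025  [base 4] 4^(4 + 1) + 1  →[4↦5]→  5^(5 + 1) + 1 = 15626  −1 ⇒ G_3=15625
G_3=15625  [base 5] 5^(5 + 1)  →[5↦6]→  6^(6 + 1) = 279936  −1 ⇒ G_4=279935

279936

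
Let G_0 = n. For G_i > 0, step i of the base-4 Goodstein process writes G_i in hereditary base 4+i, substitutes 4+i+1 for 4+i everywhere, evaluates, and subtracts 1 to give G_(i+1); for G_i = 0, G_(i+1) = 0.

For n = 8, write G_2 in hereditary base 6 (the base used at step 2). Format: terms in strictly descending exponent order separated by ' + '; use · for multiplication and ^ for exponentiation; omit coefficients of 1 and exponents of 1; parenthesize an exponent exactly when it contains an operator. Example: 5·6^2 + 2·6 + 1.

6 + 3

G_0 = 8. HB_4(8) = 2·4. Bump = 10. G_1 = 9.
G_1 = 9. HB_5(9) = 5 + 4. Bump = 10. G_2 = 9.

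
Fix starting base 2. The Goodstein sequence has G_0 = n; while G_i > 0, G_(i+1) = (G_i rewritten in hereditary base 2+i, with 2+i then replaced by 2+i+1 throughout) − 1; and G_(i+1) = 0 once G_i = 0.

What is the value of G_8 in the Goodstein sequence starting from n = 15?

(0) 15|_2 = 2^(2 + 1) + 2^2 + 2 + 1 ↦ 3^(3 + 1) + 3^3 + 3 + 1|_3 = 112 ⇒ 111
(1) 111|_3 = 3^(3 + 1) + 3^3 + 3 ↦ 4^(4 + 1) + 4^4 + 4|_4 = 1284 ⇒ 1283
(2) 1283|_4 = 4^(4 + 1) + 4^4 + 3 ↦ 5^(5 + 1) + 5^5 + 3|_5 = 18753 ⇒ 18752
(3) 18752|_5 = 5^(5 + 1) + 5^5 + 2 ↦ 6^(6 + 1) + 6^6 + 2|_6 = 326594 ⇒ 326593
(4) 326593|_6 = 6^(6 + 1) + 6^6 + 1 ↦ 7^(7 + 1) + 7^7 + 1|_7 = 6588345 ⇒ 6588344
(5) 6588344|_7 = 7^(7 + 1) + 7^7 ↦ 8^(8 + 1) + 8^8|_8 = 150994944 ⇒ 150994943
(6) 150994943|_8 = 8^(8 + 1) + 7·8^7 + 7·8^6 + 7·8^5 + 7·8^4 + 7·8^3 + 7·8^2 + 7·8 + 7 ↦ 9^(9 + 1) + 7·9^7 + 7·9^6 + 7·9^5 + 7·9^4 + 7·9^3 + 7·9^2 + 7·9 + 7|_9 = 3524450281 ⇒ 3524450280
(7) 3524450280|_9 = 9^(9 + 1) + 7·9^7 + 7·9^6 + 7·9^5 + 7·9^4 + 7·9^3 + 7·9^2 + 7·9 + 6 ↦ 10^(10 + 1) + 7·10^7 + 7·10^6 + 7·10^5 + 7·10^4 + 7·10^3 + 7·10^2 + 7·10 + 6|_10 = 100077777776 ⇒ 100077777775
(8) 100077777775|_10 = 10^(10 + 1) + 7·10^7 + 7·10^6 + 7·10^5 + 7·10^4 + 7·10^3 + 7·10^2 + 7·10 + 5 ↦ 11^(11 + 1) + 7·11^7 + 7·11^6 + 7·11^5 + 7·11^4 + 7·11^3 + 7·11^2 + 7·11 + 5|_11 = 3138578427935 ⇒ 3138578427934

100077777775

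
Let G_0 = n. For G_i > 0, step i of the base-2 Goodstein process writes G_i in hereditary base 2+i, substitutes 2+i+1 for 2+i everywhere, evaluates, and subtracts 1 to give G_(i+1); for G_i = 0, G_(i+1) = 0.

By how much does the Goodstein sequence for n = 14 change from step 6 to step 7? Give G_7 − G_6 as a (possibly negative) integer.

3352711577

(0) 14|_2 = 2^(2 + 1) + 2^2 + 2 ↦ 3^(3 + 1) + 3^3 + 3|_3 = 111 ⇒ 110
(1) 110|_3 = 3^(3 + 1) + 3^3 + 2 ↦ 4^(4 + 1) + 4^4 + 2|_4 = 1282 ⇒ 1281
(2) 1281|_4 = 4^(4 + 1) + 4^4 + 1 ↦ 5^(5 + 1) + 5^5 + 1|_5 = 18751 ⇒ 18750
(3) 18750|_5 = 5^(5 + 1) + 5^5 ↦ 6^(6 + 1) + 6^6|_6 = 326592 ⇒ 326591
(4) 326591|_6 = 6^(6 + 1) + 5·6^5 + 5·6^4 + 5·6^3 + 5·6^2 + 5·6 + 5 ↦ 7^(7 + 1) + 5·7^5 + 5·7^4 + 5·7^3 + 5·7^2 + 5·7 + 5|_7 = 5862841 ⇒ 5862840
(5) 5862840|_7 = 7^(7 + 1) + 5·7^5 + 5·7^4 + 5·7^3 + 5·7^2 + 5·7 + 4 ↦ 8^(8 + 1) + 5·8^5 + 5·8^4 + 5·8^3 + 5·8^2 + 5·8 + 4|_8 = 134404972 ⇒ 134404971
(6) 134404971|_8 = 8^(8 + 1) + 5·8^5 + 5·8^4 + 5·8^3 + 5·8^2 + 5·8 + 3 ↦ 9^(9 + 1) + 5·9^5 + 5·9^4 + 5·9^3 + 5·9^2 + 5·9 + 3|_9 = 3487116549 ⇒ 3487116548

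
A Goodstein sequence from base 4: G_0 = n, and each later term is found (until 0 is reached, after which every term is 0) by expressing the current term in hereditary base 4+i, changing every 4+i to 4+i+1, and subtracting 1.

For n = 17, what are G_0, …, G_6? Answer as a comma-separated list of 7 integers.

17, 25, 35, 39, 43, 47, 51

17 —HB4→ 4^2 + 1 —bump→ 5^2 + 1 = 26 —(−1)→ 25
25 —HB5→ 5^2 —bump→ 6^2 = 36 —(−1)→ 35
35 —HB6→ 5·6 + 5 —bump→ 5·7 + 5 = 40 —(−1)→ 39
39 —HB7→ 5·7 + 4 —bump→ 5·8 + 4 = 44 —(−1)→ 43
43 —HB8→ 5·8 + 3 —bump→ 5·9 + 3 = 48 —(−1)→ 47
47 —HB9→ 5·9 + 2 —bump→ 5·10 + 2 = 52 —(−1)→ 51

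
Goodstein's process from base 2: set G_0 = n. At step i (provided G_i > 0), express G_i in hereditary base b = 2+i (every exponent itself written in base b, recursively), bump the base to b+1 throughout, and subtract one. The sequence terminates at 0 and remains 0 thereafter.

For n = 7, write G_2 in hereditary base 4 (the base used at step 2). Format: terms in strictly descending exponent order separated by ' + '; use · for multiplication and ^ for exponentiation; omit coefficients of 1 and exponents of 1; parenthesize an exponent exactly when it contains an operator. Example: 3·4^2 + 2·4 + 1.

[0] 7 ≡ 2^2 + 2 + 1 (base 2). Lift 3: 31. −1: 30.
[1] 30 ≡ 3^3 + 3 (base 3). Lift 4: 260. −1: 259.

4^4 + 3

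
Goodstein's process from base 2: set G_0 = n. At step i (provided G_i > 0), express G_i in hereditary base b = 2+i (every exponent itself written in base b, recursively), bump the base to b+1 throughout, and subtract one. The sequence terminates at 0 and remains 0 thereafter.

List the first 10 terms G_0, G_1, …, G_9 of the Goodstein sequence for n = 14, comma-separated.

i=0: 14 = 2^(2 + 1) + 2^2 + 2 (b=2); 2→3: 3^(3 + 1) + 3^3 + 3 = 111; 111−1 = 110
i=1: 110 = 3^(3 + 1) + 3^3 + 2 (b=3); 3→4: 4^(4 + 1) + 4^4 + 2 = 1282; 1282−1 = 1281
i=2: 1281 = 4^(4 + 1) + 4^4 + 1 (b=4); 4→5: 5^(5 + 1) + 5^5 + 1 = 18751; 18751−1 = 18750
i=3: 18750 = 5^(5 + 1) + 5^5 (b=5); 5→6: 6^(6 + 1) + 6^6 = 326592; 326592−1 = 326591
i=4: 326591 = 6^(6 + 1) + 5·6^5 + 5·6^4 + 5·6^3 + 5·6^2 + 5·6 + 5 (b=6); 6→7: 7^(7 + 1) + 5·7^5 + 5·7^4 + 5·7^3 + 5·7^2 + 5·7 + 5 = 5862841; 5862841−1 = 5862840
i=5: 5862840 = 7^(7 + 1) + 5·7^5 + 5·7^4 + 5·7^3 + 5·7^2 + 5·7 + 4 (b=7); 7→8: 8^(8 + 1) + 5·8^5 + 5·8^4 + 5·8^3 + 5·8^2 + 5·8 + 4 = 134404972; 134404972−1 = 134404971
i=6: 134404971 = 8^(8 + 1) + 5·8^5 + 5·8^4 + 5·8^3 + 5·8^2 + 5·8 + 3 (b=8); 8→9: 9^(9 + 1) + 5·9^5 + 5·9^4 + 5·9^3 + 5·9^2 + 5·9 + 3 = 3487116549; 3487116549−1 = 3487116548
i=7: 3487116548 = 9^(9 + 1) + 5·9^5 + 5·9^4 + 5·9^3 + 5·9^2 + 5·9 + 2 (b=9); 9→10: 10^(10 + 1) + 5·10^5 + 5·10^4 + 5·10^3 + 5·10^2 + 5·10 + 2 = 100000555552; 100000555552−1 = 100000555551
i=8: 100000555551 = 10^(10 + 1) + 5·10^5 + 5·10^4 + 5·10^3 + 5·10^2 + 5·10 + 1 (b=10); 10→11: 11^(11 + 1) + 5·11^5 + 5·11^4 + 5·11^3 + 5·11^2 + 5·11 + 1 = 3138429262497; 3138429262497−1 = 3138429262496

14, 110, 1281, 18750, 326591, 5862840, 134404971, 3487116548, 100000555551, 3138429262496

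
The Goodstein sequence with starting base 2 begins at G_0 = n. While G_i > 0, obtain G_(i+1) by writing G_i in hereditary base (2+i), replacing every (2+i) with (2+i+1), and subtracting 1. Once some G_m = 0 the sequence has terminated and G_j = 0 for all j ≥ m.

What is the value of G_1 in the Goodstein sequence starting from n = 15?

[0] 15 ≡ 2^(2 + 1) + 2^2 + 2 + 1 (base 2). Lift 3: 112. −1: 111.
[1] 111 ≡ 3^(3 + 1) + 3^3 + 3 (base 3). Lift 4: 1284. −1: 1283.

111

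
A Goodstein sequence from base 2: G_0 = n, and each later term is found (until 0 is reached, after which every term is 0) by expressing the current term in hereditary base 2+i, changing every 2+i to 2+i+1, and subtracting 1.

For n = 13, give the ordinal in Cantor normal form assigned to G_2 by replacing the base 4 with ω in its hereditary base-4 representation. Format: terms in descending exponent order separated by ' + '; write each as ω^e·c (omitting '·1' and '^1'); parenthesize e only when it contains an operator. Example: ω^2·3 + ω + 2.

ω^(ω + 1) + ω^3·3 + ω^2·3 + ω·3 + 3

i=0: 13 = 2^(2 + 1) + 2^2 + 1 (b=2); 2→3: 3^(3 + 1) + 3^3 + 1 = 109; 109−1 = 108
i=1: 108 = 3^(3 + 1) + 3^3 (b=3); 3→4: 4^(4 + 1) + 4^4 = 1280; 1280−1 = 1279
i=2: 1279 = 4^(4 + 1) + 3·4^3 + 3·4^2 + 3·4 + 3 (b=4); 4→5: 5^(5 + 1) + 3·5^3 + 3·5^2 + 3·5 + 3 = 16093; 16093−1 = 16092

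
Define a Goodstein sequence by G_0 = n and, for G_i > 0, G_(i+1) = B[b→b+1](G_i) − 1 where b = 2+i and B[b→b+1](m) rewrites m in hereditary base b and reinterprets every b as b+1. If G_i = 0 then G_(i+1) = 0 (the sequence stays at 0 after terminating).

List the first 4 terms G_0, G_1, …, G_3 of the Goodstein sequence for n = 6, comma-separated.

G_0=6  [base 2] 2^2 + 2  →[2↦3]→  3^3 + 3 = 30  −1 ⇒ G_1=29
G_1=29  [base 3] 3^3 + 2  →[3↦4]→  4^4 + 2 = 258  −1 ⇒ G_2=257
G_2=257  [base 4] 4^4 + 1  →[4↦5]→  5^5 + 1 = 3126  −1 ⇒ G_3=3125

6, 29, 257, 3125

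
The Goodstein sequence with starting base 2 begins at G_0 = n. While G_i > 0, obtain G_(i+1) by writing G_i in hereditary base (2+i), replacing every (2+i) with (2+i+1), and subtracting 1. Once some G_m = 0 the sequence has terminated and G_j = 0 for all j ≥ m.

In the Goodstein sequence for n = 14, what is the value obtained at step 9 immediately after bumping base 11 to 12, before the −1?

(0) 14|_2 = 2^(2 + 1) + 2^2 + 2 ↦ 3^(3 + 1) + 3^3 + 3|_3 = 111 ⇒ 110
(1) 110|_3 = 3^(3 + 1) + 3^3 + 2 ↦ 4^(4 + 1) + 4^4 + 2|_4 = 1282 ⇒ 1281
(2) 1281|_4 = 4^(4 + 1) + 4^4 + 1 ↦ 5^(5 + 1) + 5^5 + 1|_5 = 18751 ⇒ 18750
(3) 18750|_5 = 5^(5 + 1) + 5^5 ↦ 6^(6 + 1) + 6^6|_6 = 326592 ⇒ 326591
(4) 326591|_6 = 6^(6 + 1) + 5·6^5 + 5·6^4 + 5·6^3 + 5·6^2 + 5·6 + 5 ↦ 7^(7 + 1) + 5·7^5 + 5·7^4 + 5·7^3 + 5·7^2 + 5·7 + 5|_7 = 5862841 ⇒ 5862840
(5) 5862840|_7 = 7^(7 + 1) + 5·7^5 + 5·7^4 + 5·7^3 + 5·7^2 + 5·7 + 4 ↦ 8^(8 + 1) + 5·8^5 + 5·8^4 + 5·8^3 + 5·8^2 + 5·8 + 4|_8 = 134404972 ⇒ 134404971
(6) 134404971|_8 = 8^(8 + 1) + 5·8^5 + 5·8^4 + 5·8^3 + 5·8^2 + 5·8 + 3 ↦ 9^(9 + 1) + 5·9^5 + 5·9^4 + 5·9^3 + 5·9^2 + 5·9 + 3|_9 = 3487116549 ⇒ 3487116548
(7) 3487116548|_9 = 9^(9 + 1) + 5·9^5 + 5·9^4 + 5·9^3 + 5·9^2 + 5·9 + 2 ↦ 10^(10 + 1) + 5·10^5 + 5·10^4 + 5·10^3 + 5·10^2 + 5·10 + 2|_10 = 100000555552 ⇒ 100000555551
(8) 100000555551|_10 = 10^(10 + 1) + 5·10^5 + 5·10^4 + 5·10^3 + 5·10^2 + 5·10 + 1 ↦ 11^(11 + 1) + 5·11^5 + 5·11^4 + 5·11^3 + 5·11^2 + 5·11 + 1|_11 = 3138429262497 ⇒ 3138429262496

106993206736332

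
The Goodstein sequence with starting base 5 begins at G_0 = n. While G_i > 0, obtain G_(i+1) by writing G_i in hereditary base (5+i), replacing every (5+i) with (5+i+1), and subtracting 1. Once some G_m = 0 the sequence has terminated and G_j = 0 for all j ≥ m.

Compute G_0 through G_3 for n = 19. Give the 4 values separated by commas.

19 —HB5→ 3·5 + 4 —bump→ 3·6 + 4 = 22 —(−1)→ 21
21 —HB6→ 3·6 + 3 —bump→ 3·7 + 3 = 24 —(−1)→ 23
23 —HB7→ 3·7 + 2 —bump→ 3·8 + 2 = 26 —(−1)→ 25

19, 21, 23, 25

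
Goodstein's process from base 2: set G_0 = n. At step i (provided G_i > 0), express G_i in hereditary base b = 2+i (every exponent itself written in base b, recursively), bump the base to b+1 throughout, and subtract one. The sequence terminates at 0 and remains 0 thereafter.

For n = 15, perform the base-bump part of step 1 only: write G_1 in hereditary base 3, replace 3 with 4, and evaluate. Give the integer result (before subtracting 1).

1284

i=0: 15 = 2^(2 + 1) + 2^2 + 2 + 1 (b=2); 2→3: 3^(3 + 1) + 3^3 + 3 + 1 = 112; 112−1 = 111
i=1: 111 = 3^(3 + 1) + 3^3 + 3 (b=3); 3→4: 4^(4 + 1) + 4^4 + 4 = 1284; 1284−1 = 1283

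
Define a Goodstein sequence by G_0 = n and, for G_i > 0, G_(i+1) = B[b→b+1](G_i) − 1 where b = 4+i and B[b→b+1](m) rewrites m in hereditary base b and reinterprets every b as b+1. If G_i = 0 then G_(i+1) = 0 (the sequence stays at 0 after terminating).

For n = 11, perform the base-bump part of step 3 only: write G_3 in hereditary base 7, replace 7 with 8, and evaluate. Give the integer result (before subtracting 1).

16

G_0 = 11. HB_4(11) = 2·4 + 3. Bump = 13. G_1 = 12.
G_1 = 12. HB_5(12) = 2·5 + 2. Bump = 14. G_2 = 13.
G_2 = 13. HB_6(13) = 2·6 + 1. Bump = 15. G_3 = 14.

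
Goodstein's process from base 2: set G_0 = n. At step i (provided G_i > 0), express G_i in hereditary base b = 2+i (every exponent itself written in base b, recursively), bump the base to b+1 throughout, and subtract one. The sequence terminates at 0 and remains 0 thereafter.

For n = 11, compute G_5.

5764801

G_0 = 11. HB_2(11) = 2^(2 + 1) + 2 + 1. Bump = 85. G_1 = 84.
G_1 = 84. HB_3(84) = 3^(3 + 1) + 3. Bump = 1028. G_2 = 1027.
G_2 = 1027. HB_4(1027) = 4^(4 + 1) + 3. Bump = 15628. G_3 = 15627.
G_3 = 15627. HB_5(15627) = 5^(5 + 1) + 2. Bump = 279938. G_4 = 279937.
G_4 = 279937. HB_6(279937) = 6^(6 + 1) + 1. Bump = 5764802. G_5 = 5764801.
G_5 = 5764801. HB_7(5764801) = 7^(7 + 1). Bump = 134217728. G_6 = 134217727.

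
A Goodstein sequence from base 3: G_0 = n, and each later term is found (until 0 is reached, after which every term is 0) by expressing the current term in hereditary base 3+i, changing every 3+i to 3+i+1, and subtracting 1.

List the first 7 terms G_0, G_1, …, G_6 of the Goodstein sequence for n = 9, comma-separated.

9, 15, 17, 19, 21, 23, 24

G_0=9  [base 3] 3^2  →[3↦4]→  4^2 = 16  −1 ⇒ G_1=15
G_1=15  [base 4] 3·4 + 3  →[4↦5]→  3·5 + 3 = 18  −1 ⇒ G_2=17
G_2=17  [base 5] 3·5 + 2  →[5↦6]→  3·6 + 2 = 20  −1 ⇒ G_3=19
G_3=19  [base 6] 3·6 + 1  →[6↦7]→  3·7 + 1 = 22  −1 ⇒ G_4=21
G_4=21  [base 7] 3·7  →[7↦8]→  3·8 = 24  −1 ⇒ G_5=23
G_5=23  [base 8] 2·8 + 7  →[8↦9]→  2·9 + 7 = 25  −1 ⇒ G_6=24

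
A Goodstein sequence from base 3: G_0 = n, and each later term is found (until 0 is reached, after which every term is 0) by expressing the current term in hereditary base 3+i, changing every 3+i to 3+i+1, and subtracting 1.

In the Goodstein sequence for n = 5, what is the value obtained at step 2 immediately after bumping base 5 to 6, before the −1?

6

G_0 = 5. HB_3(5) = 3 + 2. Bump = 6. G_1 = 5.
G_1 = 5. HB_4(5) = 4 + 1. Bump = 6. G_2 = 5.
G_2 = 5. HB_5(5) = 5. Bump = 6. G_3 = 5.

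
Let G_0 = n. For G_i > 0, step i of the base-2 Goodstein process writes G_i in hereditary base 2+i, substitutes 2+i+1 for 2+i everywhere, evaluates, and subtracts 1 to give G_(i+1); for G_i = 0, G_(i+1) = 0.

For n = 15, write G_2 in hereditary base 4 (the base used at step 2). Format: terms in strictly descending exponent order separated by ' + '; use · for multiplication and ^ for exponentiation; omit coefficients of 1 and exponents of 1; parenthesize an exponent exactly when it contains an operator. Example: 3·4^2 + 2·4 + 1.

[0] 15 ≡ 2^(2 + 1) + 2^2 + 2 + 1 (base 2). Lift 3: 112. −1: 111.
[1] 111 ≡ 3^(3 + 1) + 3^3 + 3 (base 3). Lift 4: 1284. −1: 1283.
[2] 1283 ≡ 4^(4 + 1) + 4^4 + 3 (base 4). Lift 5: 18753. −1: 18752.

4^(4 + 1) + 4^4 + 3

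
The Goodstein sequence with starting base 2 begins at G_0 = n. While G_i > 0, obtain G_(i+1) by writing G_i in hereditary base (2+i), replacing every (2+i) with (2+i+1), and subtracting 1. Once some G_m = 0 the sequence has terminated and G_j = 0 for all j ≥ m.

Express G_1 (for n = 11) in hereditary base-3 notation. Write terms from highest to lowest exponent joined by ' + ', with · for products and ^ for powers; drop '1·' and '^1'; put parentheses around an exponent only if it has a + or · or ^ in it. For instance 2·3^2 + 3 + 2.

3^(3 + 1) + 3

G_0 = 11. HB_2(11) = 2^(2 + 1) + 2 + 1. Bump = 85. G_1 = 84.
G_1 = 84. HB_3(84) = 3^(3 + 1) + 3. Bump = 1028. G_2 = 1027.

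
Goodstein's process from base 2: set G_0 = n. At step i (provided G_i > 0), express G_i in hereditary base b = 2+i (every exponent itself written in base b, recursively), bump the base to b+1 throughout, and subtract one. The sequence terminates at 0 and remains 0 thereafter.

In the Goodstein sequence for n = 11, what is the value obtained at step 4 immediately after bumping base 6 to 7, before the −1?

G_0 = 11. HB_2(11) = 2^(2 + 1) + 2 + 1. Bump = 85. G_1 = 84.
G_1 = 84. HB_3(84) = 3^(3 + 1) + 3. Bump = 1028. G_2 = 1027.
G_2 = 1027. HB_4(1027) = 4^(4 + 1) + 3. Bump = 15628. G_3 = 15627.
G_3 = 15627. HB_5(15627) = 5^(5 + 1) + 2. Bump = 279938. G_4 = 279937.
G_4 = 279937. HB_6(279937) = 6^(6 + 1) + 1. Bump = 5764802. G_5 = 5764801.

5764802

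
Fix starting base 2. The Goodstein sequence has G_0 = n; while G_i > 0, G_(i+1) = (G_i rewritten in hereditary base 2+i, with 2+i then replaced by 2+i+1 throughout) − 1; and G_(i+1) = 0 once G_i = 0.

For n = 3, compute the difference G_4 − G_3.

G_0 = 3. HB_2(3) = 2 + 1. Bump = 4. G_1 = 3.
G_1 = 3. HB_3(3) = 3. Bump = 4. G_2 = 3.
G_2 = 3. HB_4(3) = 3. Bump = 3. G_3 = 2.
G_3 = 2. HB_5(2) = 2. Bump = 2. G_4 = 1.

-1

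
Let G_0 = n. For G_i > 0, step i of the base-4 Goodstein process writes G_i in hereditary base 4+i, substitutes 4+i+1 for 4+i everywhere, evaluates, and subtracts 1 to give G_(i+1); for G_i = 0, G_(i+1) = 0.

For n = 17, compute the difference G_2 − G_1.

G_0 = 17. HB_4(17) = 4^2 + 1. Bump = 26. G_1 = 25.
G_1 = 25. HB_5(25) = 5^2. Bump = 36. G_2 = 35.

10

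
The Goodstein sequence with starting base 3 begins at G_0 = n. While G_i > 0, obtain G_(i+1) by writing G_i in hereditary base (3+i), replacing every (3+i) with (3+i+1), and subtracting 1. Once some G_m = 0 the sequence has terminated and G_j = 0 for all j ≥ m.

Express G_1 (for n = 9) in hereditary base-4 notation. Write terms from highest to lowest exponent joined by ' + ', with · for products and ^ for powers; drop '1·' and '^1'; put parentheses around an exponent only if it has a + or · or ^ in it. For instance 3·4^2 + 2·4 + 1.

G_0=9  [base 3] 3^2  →[3↦4]→  4^2 = 16  −1 ⇒ G_1=15
G_1=15  [base 4] 3·4 + 3  →[4↦5]→  3·5 + 3 = 18  −1 ⇒ G_2=17

3·4 + 3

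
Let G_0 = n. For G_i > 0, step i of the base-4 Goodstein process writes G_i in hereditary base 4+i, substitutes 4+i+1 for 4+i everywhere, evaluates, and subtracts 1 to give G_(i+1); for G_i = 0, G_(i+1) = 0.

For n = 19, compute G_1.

[0] 19 ≡ 4^2 + 3 (base 4). Lift 5: 28. −1: 27.
[1] 27 ≡ 5^2 + 2 (base 5). Lift 6: 38. −1: 37.

27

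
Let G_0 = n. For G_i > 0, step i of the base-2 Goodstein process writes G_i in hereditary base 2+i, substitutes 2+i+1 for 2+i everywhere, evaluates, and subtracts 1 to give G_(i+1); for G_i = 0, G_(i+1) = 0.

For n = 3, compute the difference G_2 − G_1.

i=0: 3 = 2 + 1 (b=2); 2→3: 3 + 1 = 4; 4−1 = 3
i=1: 3 = 3 (b=3); 3→4: 4 = 4; 4−1 = 3

0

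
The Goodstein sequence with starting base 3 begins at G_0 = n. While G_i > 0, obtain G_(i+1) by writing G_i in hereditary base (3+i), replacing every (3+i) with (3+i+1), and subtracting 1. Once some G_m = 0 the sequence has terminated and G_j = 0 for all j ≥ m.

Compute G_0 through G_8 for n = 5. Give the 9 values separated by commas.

(0) 5|_3 = 3 + 2 ↦ 4 + 2|_4 = 6 ⇒ 5
(1) 5|_4 = 4 + 1 ↦ 5 + 1|_5 = 6 ⇒ 5
(2) 5|_5 = 5 ↦ 6|_6 = 6 ⇒ 5
(3) 5|_6 = 5 ↦ 5|_7 = 5 ⇒ 4
(4) 4|_7 = 4 ↦ 4|_8 = 4 ⇒ 3
(5) 3|_8 = 3 ↦ 3|_9 = 3 ⇒ 2
(6) 2|_9 = 2 ↦ 2|_10 = 2 ⇒ 1
(7) 1|_10 = 1 ↦ 1|_11 = 1 ⇒ 0

5, 5, 5, 5, 4, 3, 2, 1, 0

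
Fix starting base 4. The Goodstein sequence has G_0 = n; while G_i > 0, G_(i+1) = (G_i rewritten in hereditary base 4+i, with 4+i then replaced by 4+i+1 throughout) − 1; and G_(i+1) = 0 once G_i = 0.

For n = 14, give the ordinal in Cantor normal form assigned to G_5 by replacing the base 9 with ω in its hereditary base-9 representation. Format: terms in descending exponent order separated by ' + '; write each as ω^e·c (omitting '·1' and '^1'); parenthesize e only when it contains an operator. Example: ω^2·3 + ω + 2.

i=0: 14 = 3·4 + 2 (b=4); 4→5: 3·5 + 2 = 17; 17−1 = 16
i=1: 16 = 3·5 + 1 (b=5); 5→6: 3·6 + 1 = 19; 19−1 = 18
i=2: 18 = 3·6 (b=6); 6→7: 3·7 = 21; 21−1 = 20
i=3: 20 = 2·7 + 6 (b=7); 7→8: 2·8 + 6 = 22; 22−1 = 21
i=4: 21 = 2·8 + 5 (b=8); 8→9: 2·9 + 5 = 23; 23−1 = 22
i=5: 22 = 2·9 + 4 (b=9); 9→10: 2·10 + 4 = 24; 24−1 = 23

ω·2 + 4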